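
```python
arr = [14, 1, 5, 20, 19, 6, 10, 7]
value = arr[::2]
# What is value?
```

arr has length 8. The slice arr[::2] selects indices [0, 2, 4, 6] (0->14, 2->5, 4->19, 6->10), giving [14, 5, 19, 10].

[14, 5, 19, 10]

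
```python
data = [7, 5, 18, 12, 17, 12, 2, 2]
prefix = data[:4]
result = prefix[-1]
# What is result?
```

data has length 8. The slice data[:4] selects indices [0, 1, 2, 3] (0->7, 1->5, 2->18, 3->12), giving [7, 5, 18, 12]. So prefix = [7, 5, 18, 12]. Then prefix[-1] = 12.

12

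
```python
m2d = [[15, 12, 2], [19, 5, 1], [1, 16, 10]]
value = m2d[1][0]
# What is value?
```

m2d[1] = [19, 5, 1]. Taking column 0 of that row yields 19.

19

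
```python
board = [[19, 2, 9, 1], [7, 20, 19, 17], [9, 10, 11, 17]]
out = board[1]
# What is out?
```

board has 3 rows. Row 1 is [7, 20, 19, 17].

[7, 20, 19, 17]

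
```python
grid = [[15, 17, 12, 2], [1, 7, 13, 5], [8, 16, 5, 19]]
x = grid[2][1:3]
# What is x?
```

grid[2] = [8, 16, 5, 19]. grid[2] has length 4. The slice grid[2][1:3] selects indices [1, 2] (1->16, 2->5), giving [16, 5].

[16, 5]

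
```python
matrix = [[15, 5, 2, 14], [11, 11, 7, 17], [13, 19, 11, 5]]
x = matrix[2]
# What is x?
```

matrix has 3 rows. Row 2 is [13, 19, 11, 5].

[13, 19, 11, 5]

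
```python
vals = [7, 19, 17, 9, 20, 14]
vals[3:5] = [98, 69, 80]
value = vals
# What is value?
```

vals starts as [7, 19, 17, 9, 20, 14] (length 6). The slice vals[3:5] covers indices [3, 4] with values [9, 20]. Replacing that slice with [98, 69, 80] (different length) produces [7, 19, 17, 98, 69, 80, 14].

[7, 19, 17, 98, 69, 80, 14]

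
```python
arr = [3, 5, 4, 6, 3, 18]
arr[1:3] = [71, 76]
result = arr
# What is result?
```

arr starts as [3, 5, 4, 6, 3, 18] (length 6). The slice arr[1:3] covers indices [1, 2] with values [5, 4]. Replacing that slice with [71, 76] (same length) produces [3, 71, 76, 6, 3, 18].

[3, 71, 76, 6, 3, 18]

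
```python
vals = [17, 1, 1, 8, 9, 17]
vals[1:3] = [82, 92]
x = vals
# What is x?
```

vals starts as [17, 1, 1, 8, 9, 17] (length 6). The slice vals[1:3] covers indices [1, 2] with values [1, 1]. Replacing that slice with [82, 92] (same length) produces [17, 82, 92, 8, 9, 17].

[17, 82, 92, 8, 9, 17]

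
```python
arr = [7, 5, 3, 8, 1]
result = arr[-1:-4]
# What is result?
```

arr has length 5. The slice arr[-1:-4] resolves to an empty index range, so the result is [].

[]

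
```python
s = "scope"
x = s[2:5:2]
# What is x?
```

s has length 5. The slice s[2:5:2] selects indices [2, 4] (2->'o', 4->'e'), giving 'oe'.

'oe'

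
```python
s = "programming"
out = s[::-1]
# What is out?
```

s has length 11. The slice s[::-1] selects indices [10, 9, 8, 7, 6, 5, 4, 3, 2, 1, 0] (10->'g', 9->'n', 8->'i', 7->'m', 6->'m', 5->'a', 4->'r', 3->'g', 2->'o', 1->'r', 0->'p'), giving 'gnimmargorp'.

'gnimmargorp'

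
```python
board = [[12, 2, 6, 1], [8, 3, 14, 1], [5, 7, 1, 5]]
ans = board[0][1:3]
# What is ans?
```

board[0] = [12, 2, 6, 1]. board[0] has length 4. The slice board[0][1:3] selects indices [1, 2] (1->2, 2->6), giving [2, 6].

[2, 6]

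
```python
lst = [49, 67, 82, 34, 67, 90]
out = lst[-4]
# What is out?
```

lst has length 6. Negative index -4 maps to positive index 6 + (-4) = 2. lst[2] = 82.

82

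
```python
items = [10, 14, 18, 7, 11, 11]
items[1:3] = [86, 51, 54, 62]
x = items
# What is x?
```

items starts as [10, 14, 18, 7, 11, 11] (length 6). The slice items[1:3] covers indices [1, 2] with values [14, 18]. Replacing that slice with [86, 51, 54, 62] (different length) produces [10, 86, 51, 54, 62, 7, 11, 11].

[10, 86, 51, 54, 62, 7, 11, 11]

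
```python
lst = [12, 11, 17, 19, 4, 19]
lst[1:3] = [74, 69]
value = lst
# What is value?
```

lst starts as [12, 11, 17, 19, 4, 19] (length 6). The slice lst[1:3] covers indices [1, 2] with values [11, 17]. Replacing that slice with [74, 69] (same length) produces [12, 74, 69, 19, 4, 19].

[12, 74, 69, 19, 4, 19]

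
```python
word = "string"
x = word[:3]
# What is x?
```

word has length 6. The slice word[:3] selects indices [0, 1, 2] (0->'s', 1->'t', 2->'r'), giving 'str'.

'str'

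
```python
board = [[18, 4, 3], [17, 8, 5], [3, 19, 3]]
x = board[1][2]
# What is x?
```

board[1] = [17, 8, 5]. Taking column 2 of that row yields 5.

5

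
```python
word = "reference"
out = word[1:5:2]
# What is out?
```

word has length 9. The slice word[1:5:2] selects indices [1, 3] (1->'e', 3->'e'), giving 'ee'.

'ee'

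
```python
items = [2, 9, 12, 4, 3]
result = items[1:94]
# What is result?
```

items has length 5. The slice items[1:94] selects indices [1, 2, 3, 4] (1->9, 2->12, 3->4, 4->3), giving [9, 12, 4, 3].

[9, 12, 4, 3]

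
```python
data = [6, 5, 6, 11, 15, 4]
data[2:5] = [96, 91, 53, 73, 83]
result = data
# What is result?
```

data starts as [6, 5, 6, 11, 15, 4] (length 6). The slice data[2:5] covers indices [2, 3, 4] with values [6, 11, 15]. Replacing that slice with [96, 91, 53, 73, 83] (different length) produces [6, 5, 96, 91, 53, 73, 83, 4].

[6, 5, 96, 91, 53, 73, 83, 4]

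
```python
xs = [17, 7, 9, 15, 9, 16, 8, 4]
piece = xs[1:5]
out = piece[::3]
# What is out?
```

xs has length 8. The slice xs[1:5] selects indices [1, 2, 3, 4] (1->7, 2->9, 3->15, 4->9), giving [7, 9, 15, 9]. So piece = [7, 9, 15, 9]. piece has length 4. The slice piece[::3] selects indices [0, 3] (0->7, 3->9), giving [7, 9].

[7, 9]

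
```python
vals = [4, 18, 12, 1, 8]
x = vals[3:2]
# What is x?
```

vals has length 5. The slice vals[3:2] resolves to an empty index range, so the result is [].

[]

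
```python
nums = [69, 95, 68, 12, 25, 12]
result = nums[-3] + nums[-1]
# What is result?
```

nums has length 6. Negative index -3 maps to positive index 6 + (-3) = 3. nums[3] = 12.
nums has length 6. Negative index -1 maps to positive index 6 + (-1) = 5. nums[5] = 12.
Sum: 12 + 12 = 24.

24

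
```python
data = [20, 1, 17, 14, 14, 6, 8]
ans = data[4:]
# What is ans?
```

data has length 7. The slice data[4:] selects indices [4, 5, 6] (4->14, 5->6, 6->8), giving [14, 6, 8].

[14, 6, 8]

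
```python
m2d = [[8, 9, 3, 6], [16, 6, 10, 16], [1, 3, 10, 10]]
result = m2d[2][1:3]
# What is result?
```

m2d[2] = [1, 3, 10, 10]. m2d[2] has length 4. The slice m2d[2][1:3] selects indices [1, 2] (1->3, 2->10), giving [3, 10].

[3, 10]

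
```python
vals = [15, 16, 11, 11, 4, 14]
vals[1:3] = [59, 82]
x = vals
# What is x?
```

vals starts as [15, 16, 11, 11, 4, 14] (length 6). The slice vals[1:3] covers indices [1, 2] with values [16, 11]. Replacing that slice with [59, 82] (same length) produces [15, 59, 82, 11, 4, 14].

[15, 59, 82, 11, 4, 14]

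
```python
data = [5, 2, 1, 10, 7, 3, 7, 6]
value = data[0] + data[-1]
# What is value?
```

data has length 8. data[0] = 5.
data has length 8. Negative index -1 maps to positive index 8 + (-1) = 7. data[7] = 6.
Sum: 5 + 6 = 11.

11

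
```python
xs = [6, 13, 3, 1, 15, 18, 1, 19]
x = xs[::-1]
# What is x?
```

xs has length 8. The slice xs[::-1] selects indices [7, 6, 5, 4, 3, 2, 1, 0] (7->19, 6->1, 5->18, 4->15, 3->1, 2->3, 1->13, 0->6), giving [19, 1, 18, 15, 1, 3, 13, 6].

[19, 1, 18, 15, 1, 3, 13, 6]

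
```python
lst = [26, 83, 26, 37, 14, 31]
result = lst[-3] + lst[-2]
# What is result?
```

lst has length 6. Negative index -3 maps to positive index 6 + (-3) = 3. lst[3] = 37.
lst has length 6. Negative index -2 maps to positive index 6 + (-2) = 4. lst[4] = 14.
Sum: 37 + 14 = 51.

51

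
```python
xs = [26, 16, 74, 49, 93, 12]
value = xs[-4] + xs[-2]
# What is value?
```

xs has length 6. Negative index -4 maps to positive index 6 + (-4) = 2. xs[2] = 74.
xs has length 6. Negative index -2 maps to positive index 6 + (-2) = 4. xs[4] = 93.
Sum: 74 + 93 = 167.

167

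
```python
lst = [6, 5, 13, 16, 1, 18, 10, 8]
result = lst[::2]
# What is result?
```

lst has length 8. The slice lst[::2] selects indices [0, 2, 4, 6] (0->6, 2->13, 4->1, 6->10), giving [6, 13, 1, 10].

[6, 13, 1, 10]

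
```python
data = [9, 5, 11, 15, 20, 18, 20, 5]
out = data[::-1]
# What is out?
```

data has length 8. The slice data[::-1] selects indices [7, 6, 5, 4, 3, 2, 1, 0] (7->5, 6->20, 5->18, 4->20, 3->15, 2->11, 1->5, 0->9), giving [5, 20, 18, 20, 15, 11, 5, 9].

[5, 20, 18, 20, 15, 11, 5, 9]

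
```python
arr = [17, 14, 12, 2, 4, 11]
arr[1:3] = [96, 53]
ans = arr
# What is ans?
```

arr starts as [17, 14, 12, 2, 4, 11] (length 6). The slice arr[1:3] covers indices [1, 2] with values [14, 12]. Replacing that slice with [96, 53] (same length) produces [17, 96, 53, 2, 4, 11].

[17, 96, 53, 2, 4, 11]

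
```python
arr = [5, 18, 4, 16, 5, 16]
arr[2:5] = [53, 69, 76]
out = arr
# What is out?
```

arr starts as [5, 18, 4, 16, 5, 16] (length 6). The slice arr[2:5] covers indices [2, 3, 4] with values [4, 16, 5]. Replacing that slice with [53, 69, 76] (same length) produces [5, 18, 53, 69, 76, 16].

[5, 18, 53, 69, 76, 16]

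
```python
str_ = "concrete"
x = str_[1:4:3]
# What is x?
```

str_ has length 8. The slice str_[1:4:3] selects indices [1] (1->'o'), giving 'o'.

'o'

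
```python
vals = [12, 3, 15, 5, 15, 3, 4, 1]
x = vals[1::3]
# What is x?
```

vals has length 8. The slice vals[1::3] selects indices [1, 4, 7] (1->3, 4->15, 7->1), giving [3, 15, 1].

[3, 15, 1]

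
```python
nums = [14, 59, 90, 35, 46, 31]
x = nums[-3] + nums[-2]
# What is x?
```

nums has length 6. Negative index -3 maps to positive index 6 + (-3) = 3. nums[3] = 35.
nums has length 6. Negative index -2 maps to positive index 6 + (-2) = 4. nums[4] = 46.
Sum: 35 + 46 = 81.

81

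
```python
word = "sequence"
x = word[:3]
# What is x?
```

word has length 8. The slice word[:3] selects indices [0, 1, 2] (0->'s', 1->'e', 2->'q'), giving 'seq'.

'seq'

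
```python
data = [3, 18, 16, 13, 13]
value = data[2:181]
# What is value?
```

data has length 5. The slice data[2:181] selects indices [2, 3, 4] (2->16, 3->13, 4->13), giving [16, 13, 13].

[16, 13, 13]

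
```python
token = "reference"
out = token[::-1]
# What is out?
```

token has length 9. The slice token[::-1] selects indices [8, 7, 6, 5, 4, 3, 2, 1, 0] (8->'e', 7->'c', 6->'n', 5->'e', 4->'r', 3->'e', 2->'f', 1->'e', 0->'r'), giving 'ecnerefer'.

'ecnerefer'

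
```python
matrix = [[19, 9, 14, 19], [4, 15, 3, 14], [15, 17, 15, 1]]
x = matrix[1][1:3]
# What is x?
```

matrix[1] = [4, 15, 3, 14]. matrix[1] has length 4. The slice matrix[1][1:3] selects indices [1, 2] (1->15, 2->3), giving [15, 3].

[15, 3]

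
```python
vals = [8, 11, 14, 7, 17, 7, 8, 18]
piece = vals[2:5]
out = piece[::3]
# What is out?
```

vals has length 8. The slice vals[2:5] selects indices [2, 3, 4] (2->14, 3->7, 4->17), giving [14, 7, 17]. So piece = [14, 7, 17]. piece has length 3. The slice piece[::3] selects indices [0] (0->14), giving [14].

[14]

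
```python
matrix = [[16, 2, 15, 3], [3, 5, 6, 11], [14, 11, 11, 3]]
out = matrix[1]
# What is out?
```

matrix has 3 rows. Row 1 is [3, 5, 6, 11].

[3, 5, 6, 11]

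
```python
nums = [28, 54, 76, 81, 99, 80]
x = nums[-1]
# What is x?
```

nums has length 6. Negative index -1 maps to positive index 6 + (-1) = 5. nums[5] = 80.

80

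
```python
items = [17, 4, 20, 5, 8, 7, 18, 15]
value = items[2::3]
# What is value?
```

items has length 8. The slice items[2::3] selects indices [2, 5] (2->20, 5->7), giving [20, 7].

[20, 7]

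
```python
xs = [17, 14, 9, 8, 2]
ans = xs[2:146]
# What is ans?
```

xs has length 5. The slice xs[2:146] selects indices [2, 3, 4] (2->9, 3->8, 4->2), giving [9, 8, 2].

[9, 8, 2]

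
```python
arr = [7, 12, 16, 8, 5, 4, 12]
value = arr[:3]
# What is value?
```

arr has length 7. The slice arr[:3] selects indices [0, 1, 2] (0->7, 1->12, 2->16), giving [7, 12, 16].

[7, 12, 16]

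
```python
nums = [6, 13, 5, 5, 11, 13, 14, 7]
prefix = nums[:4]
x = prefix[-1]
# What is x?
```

nums has length 8. The slice nums[:4] selects indices [0, 1, 2, 3] (0->6, 1->13, 2->5, 3->5), giving [6, 13, 5, 5]. So prefix = [6, 13, 5, 5]. Then prefix[-1] = 5.

5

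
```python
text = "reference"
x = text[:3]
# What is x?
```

text has length 9. The slice text[:3] selects indices [0, 1, 2] (0->'r', 1->'e', 2->'f'), giving 'ref'.

'ref'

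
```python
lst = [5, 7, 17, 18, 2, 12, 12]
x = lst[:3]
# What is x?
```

lst has length 7. The slice lst[:3] selects indices [0, 1, 2] (0->5, 1->7, 2->17), giving [5, 7, 17].

[5, 7, 17]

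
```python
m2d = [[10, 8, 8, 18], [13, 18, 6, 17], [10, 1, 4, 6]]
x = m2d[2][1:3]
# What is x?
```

m2d[2] = [10, 1, 4, 6]. m2d[2] has length 4. The slice m2d[2][1:3] selects indices [1, 2] (1->1, 2->4), giving [1, 4].

[1, 4]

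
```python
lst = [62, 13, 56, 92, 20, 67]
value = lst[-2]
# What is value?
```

lst has length 6. Negative index -2 maps to positive index 6 + (-2) = 4. lst[4] = 20.

20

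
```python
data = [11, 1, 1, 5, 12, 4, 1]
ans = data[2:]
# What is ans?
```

data has length 7. The slice data[2:] selects indices [2, 3, 4, 5, 6] (2->1, 3->5, 4->12, 5->4, 6->1), giving [1, 5, 12, 4, 1].

[1, 5, 12, 4, 1]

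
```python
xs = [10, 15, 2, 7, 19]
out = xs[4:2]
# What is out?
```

xs has length 5. The slice xs[4:2] resolves to an empty index range, so the result is [].

[]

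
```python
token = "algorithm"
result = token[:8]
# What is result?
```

token has length 9. The slice token[:8] selects indices [0, 1, 2, 3, 4, 5, 6, 7] (0->'a', 1->'l', 2->'g', 3->'o', 4->'r', 5->'i', 6->'t', 7->'h'), giving 'algorith'.

'algorith'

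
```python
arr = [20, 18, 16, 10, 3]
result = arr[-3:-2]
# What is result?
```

arr has length 5. The slice arr[-3:-2] selects indices [2] (2->16), giving [16].

[16]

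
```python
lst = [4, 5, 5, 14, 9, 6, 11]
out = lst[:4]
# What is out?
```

lst has length 7. The slice lst[:4] selects indices [0, 1, 2, 3] (0->4, 1->5, 2->5, 3->14), giving [4, 5, 5, 14].

[4, 5, 5, 14]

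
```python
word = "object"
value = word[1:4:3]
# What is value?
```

word has length 6. The slice word[1:4:3] selects indices [1] (1->'b'), giving 'b'.

'b'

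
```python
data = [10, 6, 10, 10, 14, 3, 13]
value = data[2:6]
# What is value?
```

data has length 7. The slice data[2:6] selects indices [2, 3, 4, 5] (2->10, 3->10, 4->14, 5->3), giving [10, 10, 14, 3].

[10, 10, 14, 3]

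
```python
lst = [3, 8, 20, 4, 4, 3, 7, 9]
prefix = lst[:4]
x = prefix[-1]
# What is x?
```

lst has length 8. The slice lst[:4] selects indices [0, 1, 2, 3] (0->3, 1->8, 2->20, 3->4), giving [3, 8, 20, 4]. So prefix = [3, 8, 20, 4]. Then prefix[-1] = 4.

4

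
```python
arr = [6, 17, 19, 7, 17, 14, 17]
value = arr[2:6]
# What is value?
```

arr has length 7. The slice arr[2:6] selects indices [2, 3, 4, 5] (2->19, 3->7, 4->17, 5->14), giving [19, 7, 17, 14].

[19, 7, 17, 14]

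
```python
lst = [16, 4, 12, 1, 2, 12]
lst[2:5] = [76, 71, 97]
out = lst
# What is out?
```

lst starts as [16, 4, 12, 1, 2, 12] (length 6). The slice lst[2:5] covers indices [2, 3, 4] with values [12, 1, 2]. Replacing that slice with [76, 71, 97] (same length) produces [16, 4, 76, 71, 97, 12].

[16, 4, 76, 71, 97, 12]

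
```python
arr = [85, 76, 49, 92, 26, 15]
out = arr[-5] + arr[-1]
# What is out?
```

arr has length 6. Negative index -5 maps to positive index 6 + (-5) = 1. arr[1] = 76.
arr has length 6. Negative index -1 maps to positive index 6 + (-1) = 5. arr[5] = 15.
Sum: 76 + 15 = 91.

91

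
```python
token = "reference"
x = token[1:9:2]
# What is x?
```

token has length 9. The slice token[1:9:2] selects indices [1, 3, 5, 7] (1->'e', 3->'e', 5->'e', 7->'c'), giving 'eeec'.

'eeec'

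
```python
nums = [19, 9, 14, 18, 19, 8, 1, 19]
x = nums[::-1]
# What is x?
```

nums has length 8. The slice nums[::-1] selects indices [7, 6, 5, 4, 3, 2, 1, 0] (7->19, 6->1, 5->8, 4->19, 3->18, 2->14, 1->9, 0->19), giving [19, 1, 8, 19, 18, 14, 9, 19].

[19, 1, 8, 19, 18, 14, 9, 19]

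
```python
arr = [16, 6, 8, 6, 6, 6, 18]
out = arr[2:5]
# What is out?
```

arr has length 7. The slice arr[2:5] selects indices [2, 3, 4] (2->8, 3->6, 4->6), giving [8, 6, 6].

[8, 6, 6]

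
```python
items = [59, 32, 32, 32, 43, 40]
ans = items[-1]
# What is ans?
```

items has length 6. Negative index -1 maps to positive index 6 + (-1) = 5. items[5] = 40.

40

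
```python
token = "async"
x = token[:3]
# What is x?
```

token has length 5. The slice token[:3] selects indices [0, 1, 2] (0->'a', 1->'s', 2->'y'), giving 'asy'.

'asy'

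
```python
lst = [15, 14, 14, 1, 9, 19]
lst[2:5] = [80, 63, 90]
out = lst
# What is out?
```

lst starts as [15, 14, 14, 1, 9, 19] (length 6). The slice lst[2:5] covers indices [2, 3, 4] with values [14, 1, 9]. Replacing that slice with [80, 63, 90] (same length) produces [15, 14, 80, 63, 90, 19].

[15, 14, 80, 63, 90, 19]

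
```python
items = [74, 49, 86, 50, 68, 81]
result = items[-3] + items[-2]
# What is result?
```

items has length 6. Negative index -3 maps to positive index 6 + (-3) = 3. items[3] = 50.
items has length 6. Negative index -2 maps to positive index 6 + (-2) = 4. items[4] = 68.
Sum: 50 + 68 = 118.

118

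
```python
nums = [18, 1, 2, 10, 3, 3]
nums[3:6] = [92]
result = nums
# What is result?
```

nums starts as [18, 1, 2, 10, 3, 3] (length 6). The slice nums[3:6] covers indices [3, 4, 5] with values [10, 3, 3]. Replacing that slice with [92] (different length) produces [18, 1, 2, 92].

[18, 1, 2, 92]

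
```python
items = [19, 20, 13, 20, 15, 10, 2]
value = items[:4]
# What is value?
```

items has length 7. The slice items[:4] selects indices [0, 1, 2, 3] (0->19, 1->20, 2->13, 3->20), giving [19, 20, 13, 20].

[19, 20, 13, 20]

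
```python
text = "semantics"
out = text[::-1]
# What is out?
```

text has length 9. The slice text[::-1] selects indices [8, 7, 6, 5, 4, 3, 2, 1, 0] (8->'s', 7->'c', 6->'i', 5->'t', 4->'n', 3->'a', 2->'m', 1->'e', 0->'s'), giving 'scitnames'.

'scitnames'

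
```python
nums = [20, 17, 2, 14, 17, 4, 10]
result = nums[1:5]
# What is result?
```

nums has length 7. The slice nums[1:5] selects indices [1, 2, 3, 4] (1->17, 2->2, 3->14, 4->17), giving [17, 2, 14, 17].

[17, 2, 14, 17]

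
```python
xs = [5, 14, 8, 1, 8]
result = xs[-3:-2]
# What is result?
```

xs has length 5. The slice xs[-3:-2] selects indices [2] (2->8), giving [8].

[8]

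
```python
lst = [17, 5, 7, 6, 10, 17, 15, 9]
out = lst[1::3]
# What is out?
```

lst has length 8. The slice lst[1::3] selects indices [1, 4, 7] (1->5, 4->10, 7->9), giving [5, 10, 9].

[5, 10, 9]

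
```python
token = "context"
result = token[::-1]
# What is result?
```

token has length 7. The slice token[::-1] selects indices [6, 5, 4, 3, 2, 1, 0] (6->'t', 5->'x', 4->'e', 3->'t', 2->'n', 1->'o', 0->'c'), giving 'txetnoc'.

'txetnoc'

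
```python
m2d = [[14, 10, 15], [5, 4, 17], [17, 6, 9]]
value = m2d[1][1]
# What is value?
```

m2d[1] = [5, 4, 17]. Taking column 1 of that row yields 4.

4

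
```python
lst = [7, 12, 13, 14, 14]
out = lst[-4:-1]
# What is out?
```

lst has length 5. The slice lst[-4:-1] selects indices [1, 2, 3] (1->12, 2->13, 3->14), giving [12, 13, 14].

[12, 13, 14]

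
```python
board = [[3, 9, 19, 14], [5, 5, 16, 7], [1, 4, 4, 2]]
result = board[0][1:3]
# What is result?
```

board[0] = [3, 9, 19, 14]. board[0] has length 4. The slice board[0][1:3] selects indices [1, 2] (1->9, 2->19), giving [9, 19].

[9, 19]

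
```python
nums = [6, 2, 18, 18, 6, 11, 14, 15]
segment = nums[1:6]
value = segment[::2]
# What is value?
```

nums has length 8. The slice nums[1:6] selects indices [1, 2, 3, 4, 5] (1->2, 2->18, 3->18, 4->6, 5->11), giving [2, 18, 18, 6, 11]. So segment = [2, 18, 18, 6, 11]. segment has length 5. The slice segment[::2] selects indices [0, 2, 4] (0->2, 2->18, 4->11), giving [2, 18, 11].

[2, 18, 11]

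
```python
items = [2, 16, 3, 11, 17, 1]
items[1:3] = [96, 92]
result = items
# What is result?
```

items starts as [2, 16, 3, 11, 17, 1] (length 6). The slice items[1:3] covers indices [1, 2] with values [16, 3]. Replacing that slice with [96, 92] (same length) produces [2, 96, 92, 11, 17, 1].

[2, 96, 92, 11, 17, 1]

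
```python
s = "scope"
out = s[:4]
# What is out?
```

s has length 5. The slice s[:4] selects indices [0, 1, 2, 3] (0->'s', 1->'c', 2->'o', 3->'p'), giving 'scop'.

'scop'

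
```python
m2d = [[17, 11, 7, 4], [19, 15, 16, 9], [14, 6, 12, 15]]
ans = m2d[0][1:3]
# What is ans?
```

m2d[0] = [17, 11, 7, 4]. m2d[0] has length 4. The slice m2d[0][1:3] selects indices [1, 2] (1->11, 2->7), giving [11, 7].

[11, 7]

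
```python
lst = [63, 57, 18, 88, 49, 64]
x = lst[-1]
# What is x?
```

lst has length 6. Negative index -1 maps to positive index 6 + (-1) = 5. lst[5] = 64.

64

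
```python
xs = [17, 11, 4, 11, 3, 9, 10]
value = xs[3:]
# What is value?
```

xs has length 7. The slice xs[3:] selects indices [3, 4, 5, 6] (3->11, 4->3, 5->9, 6->10), giving [11, 3, 9, 10].

[11, 3, 9, 10]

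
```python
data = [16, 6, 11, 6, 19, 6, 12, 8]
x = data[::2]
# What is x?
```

data has length 8. The slice data[::2] selects indices [0, 2, 4, 6] (0->16, 2->11, 4->19, 6->12), giving [16, 11, 19, 12].

[16, 11, 19, 12]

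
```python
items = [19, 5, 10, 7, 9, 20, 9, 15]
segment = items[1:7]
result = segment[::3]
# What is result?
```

items has length 8. The slice items[1:7] selects indices [1, 2, 3, 4, 5, 6] (1->5, 2->10, 3->7, 4->9, 5->20, 6->9), giving [5, 10, 7, 9, 20, 9]. So segment = [5, 10, 7, 9, 20, 9]. segment has length 6. The slice segment[::3] selects indices [0, 3] (0->5, 3->9), giving [5, 9].

[5, 9]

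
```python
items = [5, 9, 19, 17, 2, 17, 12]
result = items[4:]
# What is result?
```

items has length 7. The slice items[4:] selects indices [4, 5, 6] (4->2, 5->17, 6->12), giving [2, 17, 12].

[2, 17, 12]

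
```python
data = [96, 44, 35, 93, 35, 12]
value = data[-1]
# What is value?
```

data has length 6. Negative index -1 maps to positive index 6 + (-1) = 5. data[5] = 12.

12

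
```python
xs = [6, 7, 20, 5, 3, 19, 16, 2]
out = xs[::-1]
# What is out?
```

xs has length 8. The slice xs[::-1] selects indices [7, 6, 5, 4, 3, 2, 1, 0] (7->2, 6->16, 5->19, 4->3, 3->5, 2->20, 1->7, 0->6), giving [2, 16, 19, 3, 5, 20, 7, 6].

[2, 16, 19, 3, 5, 20, 7, 6]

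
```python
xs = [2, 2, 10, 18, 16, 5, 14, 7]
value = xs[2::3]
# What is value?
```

xs has length 8. The slice xs[2::3] selects indices [2, 5] (2->10, 5->5), giving [10, 5].

[10, 5]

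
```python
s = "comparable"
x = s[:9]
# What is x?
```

s has length 10. The slice s[:9] selects indices [0, 1, 2, 3, 4, 5, 6, 7, 8] (0->'c', 1->'o', 2->'m', 3->'p', 4->'a', 5->'r', 6->'a', 7->'b', 8->'l'), giving 'comparabl'.

'comparabl'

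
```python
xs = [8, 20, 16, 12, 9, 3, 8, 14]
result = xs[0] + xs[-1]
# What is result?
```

xs has length 8. xs[0] = 8.
xs has length 8. Negative index -1 maps to positive index 8 + (-1) = 7. xs[7] = 14.
Sum: 8 + 14 = 22.

22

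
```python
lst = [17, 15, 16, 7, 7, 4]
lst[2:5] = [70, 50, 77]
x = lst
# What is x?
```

lst starts as [17, 15, 16, 7, 7, 4] (length 6). The slice lst[2:5] covers indices [2, 3, 4] with values [16, 7, 7]. Replacing that slice with [70, 50, 77] (same length) produces [17, 15, 70, 50, 77, 4].

[17, 15, 70, 50, 77, 4]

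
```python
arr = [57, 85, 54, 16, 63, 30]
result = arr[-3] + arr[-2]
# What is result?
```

arr has length 6. Negative index -3 maps to positive index 6 + (-3) = 3. arr[3] = 16.
arr has length 6. Negative index -2 maps to positive index 6 + (-2) = 4. arr[4] = 63.
Sum: 16 + 63 = 79.

79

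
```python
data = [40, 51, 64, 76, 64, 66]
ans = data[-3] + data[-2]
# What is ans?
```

data has length 6. Negative index -3 maps to positive index 6 + (-3) = 3. data[3] = 76.
data has length 6. Negative index -2 maps to positive index 6 + (-2) = 4. data[4] = 64.
Sum: 76 + 64 = 140.

140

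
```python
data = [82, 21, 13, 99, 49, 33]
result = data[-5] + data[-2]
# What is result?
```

data has length 6. Negative index -5 maps to positive index 6 + (-5) = 1. data[1] = 21.
data has length 6. Negative index -2 maps to positive index 6 + (-2) = 4. data[4] = 49.
Sum: 21 + 49 = 70.

70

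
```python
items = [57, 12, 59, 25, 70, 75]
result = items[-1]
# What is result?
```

items has length 6. Negative index -1 maps to positive index 6 + (-1) = 5. items[5] = 75.

75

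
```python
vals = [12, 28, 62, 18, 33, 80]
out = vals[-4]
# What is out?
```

vals has length 6. Negative index -4 maps to positive index 6 + (-4) = 2. vals[2] = 62.

62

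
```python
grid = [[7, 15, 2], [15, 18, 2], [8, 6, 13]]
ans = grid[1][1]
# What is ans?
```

grid[1] = [15, 18, 2]. Taking column 1 of that row yields 18.

18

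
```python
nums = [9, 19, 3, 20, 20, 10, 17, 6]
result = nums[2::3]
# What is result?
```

nums has length 8. The slice nums[2::3] selects indices [2, 5] (2->3, 5->10), giving [3, 10].

[3, 10]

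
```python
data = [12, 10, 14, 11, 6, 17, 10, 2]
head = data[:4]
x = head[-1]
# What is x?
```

data has length 8. The slice data[:4] selects indices [0, 1, 2, 3] (0->12, 1->10, 2->14, 3->11), giving [12, 10, 14, 11]. So head = [12, 10, 14, 11]. Then head[-1] = 11.

11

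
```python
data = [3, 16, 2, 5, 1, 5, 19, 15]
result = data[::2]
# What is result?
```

data has length 8. The slice data[::2] selects indices [0, 2, 4, 6] (0->3, 2->2, 4->1, 6->19), giving [3, 2, 1, 19].

[3, 2, 1, 19]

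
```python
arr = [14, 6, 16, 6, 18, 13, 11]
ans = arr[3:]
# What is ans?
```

arr has length 7. The slice arr[3:] selects indices [3, 4, 5, 6] (3->6, 4->18, 5->13, 6->11), giving [6, 18, 13, 11].

[6, 18, 13, 11]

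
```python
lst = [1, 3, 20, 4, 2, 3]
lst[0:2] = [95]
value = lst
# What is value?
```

lst starts as [1, 3, 20, 4, 2, 3] (length 6). The slice lst[0:2] covers indices [0, 1] with values [1, 3]. Replacing that slice with [95] (different length) produces [95, 20, 4, 2, 3].

[95, 20, 4, 2, 3]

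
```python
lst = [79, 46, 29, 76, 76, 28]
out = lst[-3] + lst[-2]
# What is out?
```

lst has length 6. Negative index -3 maps to positive index 6 + (-3) = 3. lst[3] = 76.
lst has length 6. Negative index -2 maps to positive index 6 + (-2) = 4. lst[4] = 76.
Sum: 76 + 76 = 152.

152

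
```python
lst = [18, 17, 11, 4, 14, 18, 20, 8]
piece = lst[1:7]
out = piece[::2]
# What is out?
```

lst has length 8. The slice lst[1:7] selects indices [1, 2, 3, 4, 5, 6] (1->17, 2->11, 3->4, 4->14, 5->18, 6->20), giving [17, 11, 4, 14, 18, 20]. So piece = [17, 11, 4, 14, 18, 20]. piece has length 6. The slice piece[::2] selects indices [0, 2, 4] (0->17, 2->4, 4->18), giving [17, 4, 18].

[17, 4, 18]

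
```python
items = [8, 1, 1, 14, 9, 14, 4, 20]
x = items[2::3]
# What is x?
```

items has length 8. The slice items[2::3] selects indices [2, 5] (2->1, 5->14), giving [1, 14].

[1, 14]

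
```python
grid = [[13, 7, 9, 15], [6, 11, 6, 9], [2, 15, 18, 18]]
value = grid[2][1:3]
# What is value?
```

grid[2] = [2, 15, 18, 18]. grid[2] has length 4. The slice grid[2][1:3] selects indices [1, 2] (1->15, 2->18), giving [15, 18].

[15, 18]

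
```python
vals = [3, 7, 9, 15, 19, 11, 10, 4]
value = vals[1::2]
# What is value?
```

vals has length 8. The slice vals[1::2] selects indices [1, 3, 5, 7] (1->7, 3->15, 5->11, 7->4), giving [7, 15, 11, 4].

[7, 15, 11, 4]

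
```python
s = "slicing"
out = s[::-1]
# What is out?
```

s has length 7. The slice s[::-1] selects indices [6, 5, 4, 3, 2, 1, 0] (6->'g', 5->'n', 4->'i', 3->'c', 2->'i', 1->'l', 0->'s'), giving 'gnicils'.

'gnicils'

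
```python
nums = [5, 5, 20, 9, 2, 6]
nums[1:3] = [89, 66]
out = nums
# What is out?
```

nums starts as [5, 5, 20, 9, 2, 6] (length 6). The slice nums[1:3] covers indices [1, 2] with values [5, 20]. Replacing that slice with [89, 66] (same length) produces [5, 89, 66, 9, 2, 6].

[5, 89, 66, 9, 2, 6]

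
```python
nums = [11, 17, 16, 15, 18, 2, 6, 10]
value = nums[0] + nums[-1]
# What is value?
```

nums has length 8. nums[0] = 11.
nums has length 8. Negative index -1 maps to positive index 8 + (-1) = 7. nums[7] = 10.
Sum: 11 + 10 = 21.

21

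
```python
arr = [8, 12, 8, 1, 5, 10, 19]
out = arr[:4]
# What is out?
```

arr has length 7. The slice arr[:4] selects indices [0, 1, 2, 3] (0->8, 1->12, 2->8, 3->1), giving [8, 12, 8, 1].

[8, 12, 8, 1]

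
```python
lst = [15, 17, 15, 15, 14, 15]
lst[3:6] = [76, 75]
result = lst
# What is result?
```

lst starts as [15, 17, 15, 15, 14, 15] (length 6). The slice lst[3:6] covers indices [3, 4, 5] with values [15, 14, 15]. Replacing that slice with [76, 75] (different length) produces [15, 17, 15, 76, 75].

[15, 17, 15, 76, 75]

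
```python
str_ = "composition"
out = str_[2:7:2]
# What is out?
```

str_ has length 11. The slice str_[2:7:2] selects indices [2, 4, 6] (2->'m', 4->'o', 6->'i'), giving 'moi'.

'moi'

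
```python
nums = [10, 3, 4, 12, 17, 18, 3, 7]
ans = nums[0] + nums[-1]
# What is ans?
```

nums has length 8. nums[0] = 10.
nums has length 8. Negative index -1 maps to positive index 8 + (-1) = 7. nums[7] = 7.
Sum: 10 + 7 = 17.

17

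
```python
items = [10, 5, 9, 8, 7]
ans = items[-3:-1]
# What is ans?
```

items has length 5. The slice items[-3:-1] selects indices [2, 3] (2->9, 3->8), giving [9, 8].

[9, 8]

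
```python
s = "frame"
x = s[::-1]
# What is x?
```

s has length 5. The slice s[::-1] selects indices [4, 3, 2, 1, 0] (4->'e', 3->'m', 2->'a', 1->'r', 0->'f'), giving 'emarf'.

'emarf'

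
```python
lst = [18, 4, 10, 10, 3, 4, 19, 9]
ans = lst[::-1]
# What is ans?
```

lst has length 8. The slice lst[::-1] selects indices [7, 6, 5, 4, 3, 2, 1, 0] (7->9, 6->19, 5->4, 4->3, 3->10, 2->10, 1->4, 0->18), giving [9, 19, 4, 3, 10, 10, 4, 18].

[9, 19, 4, 3, 10, 10, 4, 18]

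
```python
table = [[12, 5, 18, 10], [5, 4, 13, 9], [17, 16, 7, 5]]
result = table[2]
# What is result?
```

table has 3 rows. Row 2 is [17, 16, 7, 5].

[17, 16, 7, 5]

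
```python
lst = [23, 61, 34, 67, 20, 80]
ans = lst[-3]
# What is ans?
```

lst has length 6. Negative index -3 maps to positive index 6 + (-3) = 3. lst[3] = 67.

67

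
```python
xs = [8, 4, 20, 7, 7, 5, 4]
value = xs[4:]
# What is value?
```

xs has length 7. The slice xs[4:] selects indices [4, 5, 6] (4->7, 5->5, 6->4), giving [7, 5, 4].

[7, 5, 4]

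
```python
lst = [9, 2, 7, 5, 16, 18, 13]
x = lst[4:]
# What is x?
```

lst has length 7. The slice lst[4:] selects indices [4, 5, 6] (4->16, 5->18, 6->13), giving [16, 18, 13].

[16, 18, 13]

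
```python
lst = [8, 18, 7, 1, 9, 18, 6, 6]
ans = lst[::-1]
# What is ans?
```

lst has length 8. The slice lst[::-1] selects indices [7, 6, 5, 4, 3, 2, 1, 0] (7->6, 6->6, 5->18, 4->9, 3->1, 2->7, 1->18, 0->8), giving [6, 6, 18, 9, 1, 7, 18, 8].

[6, 6, 18, 9, 1, 7, 18, 8]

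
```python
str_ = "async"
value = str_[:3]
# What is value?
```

str_ has length 5. The slice str_[:3] selects indices [0, 1, 2] (0->'a', 1->'s', 2->'y'), giving 'asy'.

'asy'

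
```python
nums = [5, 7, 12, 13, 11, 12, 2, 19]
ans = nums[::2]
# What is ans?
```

nums has length 8. The slice nums[::2] selects indices [0, 2, 4, 6] (0->5, 2->12, 4->11, 6->2), giving [5, 12, 11, 2].

[5, 12, 11, 2]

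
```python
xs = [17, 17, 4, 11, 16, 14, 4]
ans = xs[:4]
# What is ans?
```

xs has length 7. The slice xs[:4] selects indices [0, 1, 2, 3] (0->17, 1->17, 2->4, 3->11), giving [17, 17, 4, 11].

[17, 17, 4, 11]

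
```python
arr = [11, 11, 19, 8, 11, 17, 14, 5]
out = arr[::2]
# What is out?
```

arr has length 8. The slice arr[::2] selects indices [0, 2, 4, 6] (0->11, 2->19, 4->11, 6->14), giving [11, 19, 11, 14].

[11, 19, 11, 14]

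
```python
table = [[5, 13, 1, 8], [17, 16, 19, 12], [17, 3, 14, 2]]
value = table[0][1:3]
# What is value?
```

table[0] = [5, 13, 1, 8]. table[0] has length 4. The slice table[0][1:3] selects indices [1, 2] (1->13, 2->1), giving [13, 1].

[13, 1]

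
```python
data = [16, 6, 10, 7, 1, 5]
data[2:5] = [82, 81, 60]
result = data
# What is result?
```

data starts as [16, 6, 10, 7, 1, 5] (length 6). The slice data[2:5] covers indices [2, 3, 4] with values [10, 7, 1]. Replacing that slice with [82, 81, 60] (same length) produces [16, 6, 82, 81, 60, 5].

[16, 6, 82, 81, 60, 5]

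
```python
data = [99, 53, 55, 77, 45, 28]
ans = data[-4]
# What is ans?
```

data has length 6. Negative index -4 maps to positive index 6 + (-4) = 2. data[2] = 55.

55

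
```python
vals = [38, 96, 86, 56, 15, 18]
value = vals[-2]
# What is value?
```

vals has length 6. Negative index -2 maps to positive index 6 + (-2) = 4. vals[4] = 15.

15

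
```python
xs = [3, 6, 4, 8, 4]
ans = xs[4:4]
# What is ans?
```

xs has length 5. The slice xs[4:4] resolves to an empty index range, so the result is [].

[]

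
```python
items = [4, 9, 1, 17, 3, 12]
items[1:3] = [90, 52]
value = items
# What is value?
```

items starts as [4, 9, 1, 17, 3, 12] (length 6). The slice items[1:3] covers indices [1, 2] with values [9, 1]. Replacing that slice with [90, 52] (same length) produces [4, 90, 52, 17, 3, 12].

[4, 90, 52, 17, 3, 12]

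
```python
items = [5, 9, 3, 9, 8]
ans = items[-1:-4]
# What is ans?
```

items has length 5. The slice items[-1:-4] resolves to an empty index range, so the result is [].

[]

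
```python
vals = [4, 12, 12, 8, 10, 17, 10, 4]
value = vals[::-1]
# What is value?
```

vals has length 8. The slice vals[::-1] selects indices [7, 6, 5, 4, 3, 2, 1, 0] (7->4, 6->10, 5->17, 4->10, 3->8, 2->12, 1->12, 0->4), giving [4, 10, 17, 10, 8, 12, 12, 4].

[4, 10, 17, 10, 8, 12, 12, 4]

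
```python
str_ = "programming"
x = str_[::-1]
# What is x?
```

str_ has length 11. The slice str_[::-1] selects indices [10, 9, 8, 7, 6, 5, 4, 3, 2, 1, 0] (10->'g', 9->'n', 8->'i', 7->'m', 6->'m', 5->'a', 4->'r', 3->'g', 2->'o', 1->'r', 0->'p'), giving 'gnimmargorp'.

'gnimmargorp'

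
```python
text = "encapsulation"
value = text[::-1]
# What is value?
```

text has length 13. The slice text[::-1] selects indices [12, 11, 10, 9, 8, 7, 6, 5, 4, 3, 2, 1, 0] (12->'n', 11->'o', 10->'i', 9->'t', 8->'a', 7->'l', 6->'u', 5->'s', 4->'p', 3->'a', 2->'c', 1->'n', 0->'e'), giving 'noitaluspacne'.

'noitaluspacne'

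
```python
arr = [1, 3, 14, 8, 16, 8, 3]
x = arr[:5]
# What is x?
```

arr has length 7. The slice arr[:5] selects indices [0, 1, 2, 3, 4] (0->1, 1->3, 2->14, 3->8, 4->16), giving [1, 3, 14, 8, 16].

[1, 3, 14, 8, 16]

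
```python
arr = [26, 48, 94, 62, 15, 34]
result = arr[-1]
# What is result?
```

arr has length 6. Negative index -1 maps to positive index 6 + (-1) = 5. arr[5] = 34.

34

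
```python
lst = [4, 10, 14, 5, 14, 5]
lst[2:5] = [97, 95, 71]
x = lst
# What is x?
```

lst starts as [4, 10, 14, 5, 14, 5] (length 6). The slice lst[2:5] covers indices [2, 3, 4] with values [14, 5, 14]. Replacing that slice with [97, 95, 71] (same length) produces [4, 10, 97, 95, 71, 5].

[4, 10, 97, 95, 71, 5]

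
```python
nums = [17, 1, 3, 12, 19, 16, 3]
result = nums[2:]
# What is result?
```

nums has length 7. The slice nums[2:] selects indices [2, 3, 4, 5, 6] (2->3, 3->12, 4->19, 5->16, 6->3), giving [3, 12, 19, 16, 3].

[3, 12, 19, 16, 3]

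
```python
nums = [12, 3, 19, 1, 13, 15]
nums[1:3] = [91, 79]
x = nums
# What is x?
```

nums starts as [12, 3, 19, 1, 13, 15] (length 6). The slice nums[1:3] covers indices [1, 2] with values [3, 19]. Replacing that slice with [91, 79] (same length) produces [12, 91, 79, 1, 13, 15].

[12, 91, 79, 1, 13, 15]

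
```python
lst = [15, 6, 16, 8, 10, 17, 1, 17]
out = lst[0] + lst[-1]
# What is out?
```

lst has length 8. lst[0] = 15.
lst has length 8. Negative index -1 maps to positive index 8 + (-1) = 7. lst[7] = 17.
Sum: 15 + 17 = 32.

32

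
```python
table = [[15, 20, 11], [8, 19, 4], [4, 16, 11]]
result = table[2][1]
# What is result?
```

table[2] = [4, 16, 11]. Taking column 1 of that row yields 16.

16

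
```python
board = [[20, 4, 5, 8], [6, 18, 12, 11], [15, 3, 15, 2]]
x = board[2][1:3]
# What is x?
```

board[2] = [15, 3, 15, 2]. board[2] has length 4. The slice board[2][1:3] selects indices [1, 2] (1->3, 2->15), giving [3, 15].

[3, 15]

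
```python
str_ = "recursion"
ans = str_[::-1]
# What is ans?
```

str_ has length 9. The slice str_[::-1] selects indices [8, 7, 6, 5, 4, 3, 2, 1, 0] (8->'n', 7->'o', 6->'i', 5->'s', 4->'r', 3->'u', 2->'c', 1->'e', 0->'r'), giving 'noisrucer'.

'noisrucer'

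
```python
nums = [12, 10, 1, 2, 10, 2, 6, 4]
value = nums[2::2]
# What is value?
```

nums has length 8. The slice nums[2::2] selects indices [2, 4, 6] (2->1, 4->10, 6->6), giving [1, 10, 6].

[1, 10, 6]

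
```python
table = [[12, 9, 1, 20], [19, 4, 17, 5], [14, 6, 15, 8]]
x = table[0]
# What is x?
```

table has 3 rows. Row 0 is [12, 9, 1, 20].

[12, 9, 1, 20]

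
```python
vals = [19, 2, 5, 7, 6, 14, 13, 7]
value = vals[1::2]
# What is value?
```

vals has length 8. The slice vals[1::2] selects indices [1, 3, 5, 7] (1->2, 3->7, 5->14, 7->7), giving [2, 7, 14, 7].

[2, 7, 14, 7]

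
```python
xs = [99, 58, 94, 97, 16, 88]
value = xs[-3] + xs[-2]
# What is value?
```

xs has length 6. Negative index -3 maps to positive index 6 + (-3) = 3. xs[3] = 97.
xs has length 6. Negative index -2 maps to positive index 6 + (-2) = 4. xs[4] = 16.
Sum: 97 + 16 = 113.

113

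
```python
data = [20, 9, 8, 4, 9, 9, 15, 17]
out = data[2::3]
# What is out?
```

data has length 8. The slice data[2::3] selects indices [2, 5] (2->8, 5->9), giving [8, 9].

[8, 9]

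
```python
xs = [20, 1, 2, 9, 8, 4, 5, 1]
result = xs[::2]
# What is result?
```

xs has length 8. The slice xs[::2] selects indices [0, 2, 4, 6] (0->20, 2->2, 4->8, 6->5), giving [20, 2, 8, 5].

[20, 2, 8, 5]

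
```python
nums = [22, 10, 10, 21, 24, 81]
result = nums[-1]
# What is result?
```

nums has length 6. Negative index -1 maps to positive index 6 + (-1) = 5. nums[5] = 81.

81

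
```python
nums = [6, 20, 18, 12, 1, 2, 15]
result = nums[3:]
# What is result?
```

nums has length 7. The slice nums[3:] selects indices [3, 4, 5, 6] (3->12, 4->1, 5->2, 6->15), giving [12, 1, 2, 15].

[12, 1, 2, 15]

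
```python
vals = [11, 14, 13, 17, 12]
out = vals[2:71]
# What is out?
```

vals has length 5. The slice vals[2:71] selects indices [2, 3, 4] (2->13, 3->17, 4->12), giving [13, 17, 12].

[13, 17, 12]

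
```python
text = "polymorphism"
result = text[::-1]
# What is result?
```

text has length 12. The slice text[::-1] selects indices [11, 10, 9, 8, 7, 6, 5, 4, 3, 2, 1, 0] (11->'m', 10->'s', 9->'i', 8->'h', 7->'p', 6->'r', 5->'o', 4->'m', 3->'y', 2->'l', 1->'o', 0->'p'), giving 'msihpromylop'.

'msihpromylop'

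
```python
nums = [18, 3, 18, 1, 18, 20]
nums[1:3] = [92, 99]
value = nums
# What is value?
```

nums starts as [18, 3, 18, 1, 18, 20] (length 6). The slice nums[1:3] covers indices [1, 2] with values [3, 18]. Replacing that slice with [92, 99] (same length) produces [18, 92, 99, 1, 18, 20].

[18, 92, 99, 1, 18, 20]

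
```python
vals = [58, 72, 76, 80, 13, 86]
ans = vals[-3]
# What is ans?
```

vals has length 6. Negative index -3 maps to positive index 6 + (-3) = 3. vals[3] = 80.

80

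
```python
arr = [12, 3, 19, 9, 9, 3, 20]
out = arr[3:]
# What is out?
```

arr has length 7. The slice arr[3:] selects indices [3, 4, 5, 6] (3->9, 4->9, 5->3, 6->20), giving [9, 9, 3, 20].

[9, 9, 3, 20]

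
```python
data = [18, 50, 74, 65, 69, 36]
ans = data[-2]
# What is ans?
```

data has length 6. Negative index -2 maps to positive index 6 + (-2) = 4. data[4] = 69.

69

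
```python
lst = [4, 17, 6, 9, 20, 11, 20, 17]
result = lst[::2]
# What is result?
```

lst has length 8. The slice lst[::2] selects indices [0, 2, 4, 6] (0->4, 2->6, 4->20, 6->20), giving [4, 6, 20, 20].

[4, 6, 20, 20]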